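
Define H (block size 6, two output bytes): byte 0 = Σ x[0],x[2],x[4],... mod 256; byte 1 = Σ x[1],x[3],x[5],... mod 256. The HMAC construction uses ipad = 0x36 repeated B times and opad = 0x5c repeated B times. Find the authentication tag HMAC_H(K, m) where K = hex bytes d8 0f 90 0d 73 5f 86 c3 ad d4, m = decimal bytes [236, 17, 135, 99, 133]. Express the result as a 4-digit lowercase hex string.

Key hex bytes d8 0f 90 0d 73 5f 86 c3 ad d4 is 10 bytes > B = 6, so hash it first: H(key) = 0e 12, then zero-pad to 6 bytes: K' = 0e 12 00 00 00 00.
K' ⊕ ipad = 38 24 36 36 36 36.  K' ⊕ opad = 52 4e 5c 5c 5c 5c.
Inner input = (K'⊕ipad) ∥ m = 38 24 36 36 36 36 ∥ ec 11 87 63 85.
Inner hash: even-index sum = 668 mod 256 = 156; odd-index sum = 260 mod 256 = 4 → 9c 04.
Outer input = (K'⊕opad) ∥ inner = 52 4e 5c 5c 5c 5c ∥ 9c 04.
Outer hash (tag): even-index sum = 422 mod 256 = 166; odd-index sum = 266 mod 256 = 10 → a6 0a.

a60a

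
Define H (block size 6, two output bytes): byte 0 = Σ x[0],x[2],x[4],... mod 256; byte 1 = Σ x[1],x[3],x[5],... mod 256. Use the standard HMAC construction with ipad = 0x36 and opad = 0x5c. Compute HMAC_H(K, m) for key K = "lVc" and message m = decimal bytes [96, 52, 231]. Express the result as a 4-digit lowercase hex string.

Key "lVc" = 6c 56 63 is 3 bytes ≤ B = 6; zero-pad to 6 bytes: K' = 6c 56 63 00 00 00.
K' ⊕ ipad = 5a 60 55 36 36 36.  K' ⊕ opad = 30 0a 3f 5c 5c 5c.
Inner input = (K'⊕ipad) ∥ m = 5a 60 55 36 36 36 ∥ 60 34 e7.
Inner hash: even-index sum = 556 mod 256 = 44; odd-index sum = 256 mod 256 = 0 → 2c 00.
Outer input = (K'⊕opad) ∥ inner = 30 0a 3f 5c 5c 5c ∥ 2c 00.
Outer hash (tag): even-index sum = 247 mod 256 = 247; odd-index sum = 194 mod 256 = 194 → f7 c2.

f7c2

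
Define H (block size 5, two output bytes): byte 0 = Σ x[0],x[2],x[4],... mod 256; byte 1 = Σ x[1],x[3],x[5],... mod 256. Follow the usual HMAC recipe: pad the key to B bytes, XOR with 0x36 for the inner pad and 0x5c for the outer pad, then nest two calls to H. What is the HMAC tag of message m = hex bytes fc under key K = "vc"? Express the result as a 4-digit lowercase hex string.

Key "vc" = 76 63 is 2 bytes ≤ B = 5; zero-pad to 5 bytes: K' = 76 63 00 00 00.
K' ⊕ ipad = 40 55 36 36 36.  K' ⊕ opad = 2a 3f 5c 5c 5c.
Inner input = (K'⊕ipad) ∥ m = 40 55 36 36 36 ∥ fc.
Inner hash: even-index sum = 172 mod 256 = 172; odd-index sum = 391 mod 256 = 135 → ac 87.
Outer input = (K'⊕opad) ∥ inner = 2a 3f 5c 5c 5c ∥ ac 87.
Outer hash (tag): even-index sum = 361 mod 256 = 105; odd-index sum = 327 mod 256 = 71 → 69 47.

6947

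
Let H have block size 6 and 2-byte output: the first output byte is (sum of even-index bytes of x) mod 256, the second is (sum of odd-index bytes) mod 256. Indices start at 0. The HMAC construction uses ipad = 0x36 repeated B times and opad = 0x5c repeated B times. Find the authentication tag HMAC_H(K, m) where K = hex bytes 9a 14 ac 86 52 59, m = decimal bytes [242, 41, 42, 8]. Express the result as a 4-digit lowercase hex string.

Key hex bytes 9a 14 ac 86 52 59 is exactly B = 6 bytes: K' = 9a 14 ac 86 52 59.
K' ⊕ ipad = ac 22 9a b0 64 6f.  K' ⊕ opad = c6 48 f0 da 0e 05.
Inner input = (K'⊕ipad) ∥ m = ac 22 9a b0 64 6f ∥ f2 29 2a 08.
Inner hash: even-index sum = 710 mod 256 = 198; odd-index sum = 370 mod 256 = 114 → c6 72.
Outer input = (K'⊕opad) ∥ inner = c6 48 f0 da 0e 05 ∥ c6 72.
Outer hash (tag): even-index sum = 650 mod 256 = 138; odd-index sum = 409 mod 256 = 153 → 8a 99.

8a99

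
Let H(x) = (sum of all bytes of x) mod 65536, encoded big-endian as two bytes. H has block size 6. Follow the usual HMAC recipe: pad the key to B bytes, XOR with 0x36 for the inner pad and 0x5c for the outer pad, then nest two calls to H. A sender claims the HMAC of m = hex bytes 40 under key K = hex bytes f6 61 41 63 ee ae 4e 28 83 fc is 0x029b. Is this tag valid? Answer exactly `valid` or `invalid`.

Key hex bytes f6 61 41 63 ee ae 4e 28 83 fc is 10 bytes > B = 6, so hash it first: H(key) = 05 8c, then zero-pad to 6 bytes: K' = 05 8c 00 00 00 00.
K' ⊕ ipad = 33 ba 36 36 36 36; K' ⊕ opad = 59 d0 5c 5c 5c 5c.
Inner hash: sum = 51+186+54+54+54+54+64 = 517 → 02 05.
Outer hash (recomputed tag): sum = 89+208+92+92+92+92+2+5 = 672 → 02 a0.
Recomputed tag = 02a0; claimed = 029b → mismatch.

invalid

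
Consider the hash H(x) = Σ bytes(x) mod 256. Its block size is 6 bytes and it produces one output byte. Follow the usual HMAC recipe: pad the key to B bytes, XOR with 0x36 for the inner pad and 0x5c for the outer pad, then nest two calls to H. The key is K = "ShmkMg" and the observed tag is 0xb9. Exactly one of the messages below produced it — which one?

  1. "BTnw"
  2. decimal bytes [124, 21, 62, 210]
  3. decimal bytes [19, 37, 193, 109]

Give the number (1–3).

1

Key "ShmkMg" = 53 68 6d 6b 4d 67 is exactly B = 6 bytes: K' = 53 68 6d 6b 4d 67.
K' ⊕ ipad = 65 5e 5b 5d 7b 51; K' ⊕ opad = 0f 34 31 37 11 3b.
m1: inner = H(65 5e 5b 5d 7b 51 42 54 6e 77) = c2; tag = H(0f 34 31 37 11 3b c2) = b9 ← matches
m2: inner = H(65 5e 5b 5d 7b 51 7c 15 3e d2) = e8; tag = H(0f 34 31 37 11 3b e8) = df
m3: inner = H(65 5e 5b 5d 7b 51 13 25 c1 6d) = ad; tag = H(0f 34 31 37 11 3b ad) = a4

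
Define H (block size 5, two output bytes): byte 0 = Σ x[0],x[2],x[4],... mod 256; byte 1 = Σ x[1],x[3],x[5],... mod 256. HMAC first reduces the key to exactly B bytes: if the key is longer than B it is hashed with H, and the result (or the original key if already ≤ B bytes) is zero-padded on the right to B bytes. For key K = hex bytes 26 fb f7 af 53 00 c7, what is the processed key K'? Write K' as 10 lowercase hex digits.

37aa000000

|K| = 7 > B = 5, so first hash the key.
H(K): even-index sum = 567 mod 256 = 55; odd-index sum = 426 mod 256 = 170 → 37 aa.
Zero-pad H(K) = 37 aa to 5 bytes: K' = 37 aa 00 00 00.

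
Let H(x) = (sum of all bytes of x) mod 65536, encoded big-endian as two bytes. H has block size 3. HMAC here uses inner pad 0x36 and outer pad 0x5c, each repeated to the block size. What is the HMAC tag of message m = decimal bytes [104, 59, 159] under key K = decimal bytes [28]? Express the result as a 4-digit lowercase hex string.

01d1

Key decimal bytes [28] = 1c is 1 byte ≤ B = 3; zero-pad to 3 bytes: K' = 1c 00 00.
K' ⊕ ipad = 2a 36 36.  K' ⊕ opad = 40 5c 5c.
Inner input = (K'⊕ipad) ∥ m = 2a 36 36 ∥ 68 3b 9f.
Inner hash: sum = 42+54+54+104+59+159 = 472 → 01 d8.
Outer input = (K'⊕opad) ∥ inner = 40 5c 5c ∥ 01 d8.
Outer hash (tag): sum = 64+92+92+1+216 = 465 → 01 d1.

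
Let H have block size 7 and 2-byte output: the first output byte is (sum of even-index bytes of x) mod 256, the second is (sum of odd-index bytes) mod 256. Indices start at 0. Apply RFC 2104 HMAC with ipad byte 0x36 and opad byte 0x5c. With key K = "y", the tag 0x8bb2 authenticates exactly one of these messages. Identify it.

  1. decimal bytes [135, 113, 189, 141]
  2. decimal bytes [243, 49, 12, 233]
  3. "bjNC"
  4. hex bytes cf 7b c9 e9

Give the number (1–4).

Key "y" = 79 is 1 byte ≤ B = 7; zero-pad to 7 bytes: K' = 79 00 00 00 00 00 00.
K' ⊕ ipad = 4f 36 36 36 36 36 36; K' ⊕ opad = 25 5c 5c 5c 5c 5c 5c.
m1: inner = H(4f 36 36 36 36 36 36 87 71 bd 8d) = ef e6; tag = H(25 5c 5c 5c 5c 5c 5c ef e6) = 1f03
m2: inner = H(4f 36 36 36 36 36 36 f3 31 0c e9) = 0b a1; tag = H(25 5c 5c 5c 5c 5c 5c 0b a1) = da1f
m3: inner = H(4f 36 36 36 36 36 36 62 6a 4e 43) = 9e 52; tag = H(25 5c 5c 5c 5c 5c 5c 9e 52) = 8bb2 ← matches
m4: inner = H(4f 36 36 36 36 36 36 cf 7b c9 e9) = 55 3a; tag = H(25 5c 5c 5c 5c 5c 5c 55 3a) = 7369

3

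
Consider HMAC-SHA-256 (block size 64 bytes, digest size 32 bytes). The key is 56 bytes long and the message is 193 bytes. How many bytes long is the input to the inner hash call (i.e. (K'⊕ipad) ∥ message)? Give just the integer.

257

Key is 56 ≤ 64 bytes, zero-padded: |K'| = 64.
Inner input = (K'⊕ipad) ∥ m → 64 + 193 = 257 bytes.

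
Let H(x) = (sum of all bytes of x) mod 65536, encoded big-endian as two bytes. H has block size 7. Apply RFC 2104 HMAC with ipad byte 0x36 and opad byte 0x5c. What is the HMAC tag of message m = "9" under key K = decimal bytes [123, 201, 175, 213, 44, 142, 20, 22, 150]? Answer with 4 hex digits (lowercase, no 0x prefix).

0330

Key decimal bytes [123, 201, 175, 213, 44, 142, 20, 22, 150] = 7b c9 af d5 2c 8e 14 16 96 is 9 bytes > B = 7, so hash it first: H(key) = 04 42, then zero-pad to 7 bytes: K' = 04 42 00 00 00 00 00.
K' ⊕ ipad = 32 74 36 36 36 36 36.  K' ⊕ opad = 58 1e 5c 5c 5c 5c 5c.
Inner input = (K'⊕ipad) ∥ m = 32 74 36 36 36 36 36 ∥ 39.
Inner hash: sum = 50+116+54+54+54+54+54+57 = 493 → 01 ed.
Outer input = (K'⊕opad) ∥ inner = 58 1e 5c 5c 5c 5c 5c ∥ 01 ed.
Outer hash (tag): sum = 88+30+92+92+92+92+92+1+237 = 816 → 03 30.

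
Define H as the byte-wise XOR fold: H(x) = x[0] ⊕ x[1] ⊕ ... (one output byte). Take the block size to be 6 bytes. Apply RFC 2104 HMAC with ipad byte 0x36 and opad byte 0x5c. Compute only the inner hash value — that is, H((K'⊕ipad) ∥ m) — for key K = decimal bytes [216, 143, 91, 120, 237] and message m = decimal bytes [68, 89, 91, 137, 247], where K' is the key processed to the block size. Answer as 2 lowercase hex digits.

Key decimal bytes [216, 143, 91, 120, 237] = d8 8f 5b 78 ed is 5 bytes ≤ B = 6; zero-pad to 6 bytes: K' = d8 8f 5b 78 ed 00.
K' ⊕ ipad = ee b9 6d 4e db 36.
Inner input = ee b9 6d 4e db 36 ∥ 44 59 5b 89 f7.
Inner hash: XOR ee⊕b9⊕6d⊕4e⊕db⊕36⊕44⊕59⊕5b⊕89⊕f7 = a1.

a1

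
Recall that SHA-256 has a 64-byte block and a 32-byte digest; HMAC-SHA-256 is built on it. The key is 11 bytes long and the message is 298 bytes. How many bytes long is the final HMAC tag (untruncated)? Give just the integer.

The tag is one SHA-256 digest: 32 bytes.

32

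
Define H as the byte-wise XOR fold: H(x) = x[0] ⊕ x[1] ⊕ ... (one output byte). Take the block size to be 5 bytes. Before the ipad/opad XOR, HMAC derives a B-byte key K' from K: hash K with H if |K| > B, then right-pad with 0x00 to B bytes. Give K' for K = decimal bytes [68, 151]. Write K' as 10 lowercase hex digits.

4497000000

Key decimal bytes [68, 151] = 44 97 is 2 bytes ≤ B = 5; zero-pad to 5 bytes: K' = 44 97 00 00 00.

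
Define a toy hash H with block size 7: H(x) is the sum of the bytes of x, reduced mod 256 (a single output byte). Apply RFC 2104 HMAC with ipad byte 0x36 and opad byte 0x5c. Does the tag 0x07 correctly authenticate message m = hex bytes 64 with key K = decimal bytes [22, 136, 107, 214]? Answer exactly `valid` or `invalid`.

invalid

Key decimal bytes [22, 136, 107, 214] = 16 88 6b d6 is 4 bytes ≤ B = 7; zero-pad to 7 bytes: K' = 16 88 6b d6 00 00 00.
K' ⊕ ipad = 20 be 5d e0 36 36 36; K' ⊕ opad = 4a d4 37 8a 5c 5c 5c.
Inner hash: sum = 32+190+93+224+54+54+54+100 = 801; mod 256 = 33 → 21.
Outer hash (recomputed tag): sum = 74+212+55+138+92+92+92+33 = 788; mod 256 = 20 → 14.
Recomputed tag = 14; claimed = 07 → mismatch.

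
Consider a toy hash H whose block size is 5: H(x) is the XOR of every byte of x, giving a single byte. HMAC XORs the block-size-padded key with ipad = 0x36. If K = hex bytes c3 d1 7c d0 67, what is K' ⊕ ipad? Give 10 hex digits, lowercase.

f5e74ae651

Key hex bytes c3 d1 7c d0 67 is exactly B = 5 bytes: K' = c3 d1 7c d0 67.
XOR each byte with 0x36: c3⊕36=f5, d1⊕36=e7, 7c⊕36=4a, d0⊕36=e6, 67⊕36=51.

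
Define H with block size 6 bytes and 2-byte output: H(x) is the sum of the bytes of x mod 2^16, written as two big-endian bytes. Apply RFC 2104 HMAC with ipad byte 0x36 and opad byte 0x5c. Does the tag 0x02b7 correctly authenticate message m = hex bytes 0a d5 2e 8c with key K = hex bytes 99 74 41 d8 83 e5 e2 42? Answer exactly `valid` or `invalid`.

invalid

Key hex bytes 99 74 41 d8 83 e5 e2 42 is 8 bytes > B = 6, so hash it first: H(key) = 04 b2, then zero-pad to 6 bytes: K' = 04 b2 00 00 00 00.
K' ⊕ ipad = 32 84 36 36 36 36; K' ⊕ opad = 58 ee 5c 5c 5c 5c.
Inner hash: sum = 50+132+54+54+54+54+10+213+46+140 = 807 → 03 27.
Outer hash (recomputed tag): sum = 88+238+92+92+92+92+3+39 = 736 → 02 e0.
Recomputed tag = 02e0; claimed = 02b7 → mismatch.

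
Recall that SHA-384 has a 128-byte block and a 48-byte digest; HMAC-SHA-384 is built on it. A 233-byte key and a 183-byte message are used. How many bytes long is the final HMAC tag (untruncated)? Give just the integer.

The tag is one SHA-384 digest: 48 bytes.

48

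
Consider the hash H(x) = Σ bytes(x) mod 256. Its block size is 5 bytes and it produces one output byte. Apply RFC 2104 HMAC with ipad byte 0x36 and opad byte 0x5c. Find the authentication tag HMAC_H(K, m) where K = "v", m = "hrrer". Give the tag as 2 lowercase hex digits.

d5

Key "v" = 76 is 1 byte ≤ B = 5; zero-pad to 5 bytes: K' = 76 00 00 00 00.
K' ⊕ ipad = 40 36 36 36 36.  K' ⊕ opad = 2a 5c 5c 5c 5c.
Inner input = (K'⊕ipad) ∥ m = 40 36 36 36 36 ∥ 68 72 72 65 72.
Inner hash: sum = 64+54+54+54+54+104+114+114+101+114 = 827; mod 256 = 59 → 3b.
Outer input = (K'⊕opad) ∥ inner = 2a 5c 5c 5c 5c ∥ 3b.
Outer hash (tag): sum = 42+92+92+92+92+59 = 469; mod 256 = 213 → d5.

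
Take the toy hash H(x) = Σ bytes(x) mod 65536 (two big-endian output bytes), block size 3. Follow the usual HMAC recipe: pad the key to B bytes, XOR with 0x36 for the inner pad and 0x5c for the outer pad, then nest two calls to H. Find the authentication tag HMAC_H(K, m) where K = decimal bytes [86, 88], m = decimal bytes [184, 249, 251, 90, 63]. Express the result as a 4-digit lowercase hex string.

00b7

Key decimal bytes [86, 88] = 56 58 is 2 bytes ≤ B = 3; zero-pad to 3 bytes: K' = 56 58 00.
K' ⊕ ipad = 60 6e 36.  K' ⊕ opad = 0a 04 5c.
Inner input = (K'⊕ipad) ∥ m = 60 6e 36 ∥ b8 f9 fb 5a 3f.
Inner hash: sum = 96+110+54+184+249+251+90+63 = 1097 → 04 49.
Outer input = (K'⊕opad) ∥ inner = 0a 04 5c ∥ 04 49.
Outer hash (tag): sum = 10+4+92+4+73 = 183 → 00 b7.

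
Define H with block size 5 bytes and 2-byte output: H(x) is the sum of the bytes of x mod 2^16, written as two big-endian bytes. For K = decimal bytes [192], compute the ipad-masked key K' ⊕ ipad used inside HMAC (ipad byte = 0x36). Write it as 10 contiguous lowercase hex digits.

f636363636

Key decimal bytes [192] = c0 is 1 byte ≤ B = 5; zero-pad to 5 bytes: K' = c0 00 00 00 00.
XOR each byte with 0x36: c0⊕36=f6, 00⊕36=36, 00⊕36=36, 00⊕36=36, 00⊕36=36.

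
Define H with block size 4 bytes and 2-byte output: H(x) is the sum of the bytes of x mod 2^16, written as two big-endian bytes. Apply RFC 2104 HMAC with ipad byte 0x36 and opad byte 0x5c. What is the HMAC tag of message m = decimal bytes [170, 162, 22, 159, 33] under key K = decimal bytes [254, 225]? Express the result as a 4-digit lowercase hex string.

0248

Key decimal bytes [254, 225] = fe e1 is 2 bytes ≤ B = 4; zero-pad to 4 bytes: K' = fe e1 00 00.
K' ⊕ ipad = c8 d7 36 36.  K' ⊕ opad = a2 bd 5c 5c.
Inner input = (K'⊕ipad) ∥ m = c8 d7 36 36 ∥ aa a2 16 9f 21.
Inner hash: sum = 200+215+54+54+170+162+22+159+33 = 1069 → 04 2d.
Outer input = (K'⊕opad) ∥ inner = a2 bd 5c 5c ∥ 04 2d.
Outer hash (tag): sum = 162+189+92+92+4+45 = 584 → 02 48.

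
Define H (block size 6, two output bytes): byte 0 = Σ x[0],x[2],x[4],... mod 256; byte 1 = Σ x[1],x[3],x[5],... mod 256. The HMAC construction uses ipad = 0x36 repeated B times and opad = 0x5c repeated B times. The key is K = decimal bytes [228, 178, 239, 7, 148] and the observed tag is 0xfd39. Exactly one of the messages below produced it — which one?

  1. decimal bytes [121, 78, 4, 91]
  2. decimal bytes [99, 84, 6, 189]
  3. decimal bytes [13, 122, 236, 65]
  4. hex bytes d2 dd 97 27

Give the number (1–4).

1

Key decimal bytes [228, 178, 239, 7, 148] = e4 b2 ef 07 94 is 5 bytes ≤ B = 6; zero-pad to 6 bytes: K' = e4 b2 ef 07 94 00.
K' ⊕ ipad = d2 84 d9 31 a2 36; K' ⊕ opad = b8 ee b3 5b c8 5c.
m1: inner = H(d2 84 d9 31 a2 36 79 4e 04 5b) = ca 94; tag = H(b8 ee b3 5b c8 5c ca 94) = fd39 ← matches
m2: inner = H(d2 84 d9 31 a2 36 63 54 06 bd) = b6 fc; tag = H(b8 ee b3 5b c8 5c b6 fc) = e9a1
m3: inner = H(d2 84 d9 31 a2 36 0d 7a ec 41) = 46 a6; tag = H(b8 ee b3 5b c8 5c 46 a6) = 794b
m4: inner = H(d2 84 d9 31 a2 36 d2 dd 97 27) = b6 ef; tag = H(b8 ee b3 5b c8 5c b6 ef) = e994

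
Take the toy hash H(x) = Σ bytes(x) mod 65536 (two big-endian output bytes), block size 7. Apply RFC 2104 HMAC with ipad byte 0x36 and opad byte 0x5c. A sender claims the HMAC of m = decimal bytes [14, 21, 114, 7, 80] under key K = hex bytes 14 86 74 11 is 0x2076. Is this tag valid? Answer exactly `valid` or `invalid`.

Key hex bytes 14 86 74 11 is 4 bytes ≤ B = 7; zero-pad to 7 bytes: K' = 14 86 74 11 00 00 00.
K' ⊕ ipad = 22 b0 42 27 36 36 36; K' ⊕ opad = 48 da 28 4d 5c 5c 5c.
Inner hash: sum = 34+176+66+39+54+54+54+14+21+114+7+80 = 713 → 02 c9.
Outer hash (recomputed tag): sum = 72+218+40+77+92+92+92+2+201 = 886 → 03 76.
Recomputed tag = 0376; claimed = 2076 → mismatch.

invalid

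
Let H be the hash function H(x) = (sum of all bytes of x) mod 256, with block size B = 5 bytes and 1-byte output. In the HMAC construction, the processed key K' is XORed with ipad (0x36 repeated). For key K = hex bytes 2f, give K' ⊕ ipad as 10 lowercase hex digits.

1936363636

Key hex bytes 2f is 1 byte ≤ B = 5; zero-pad to 5 bytes: K' = 2f 00 00 00 00.
XOR each byte with 0x36: 2f⊕36=19, 00⊕36=36, 00⊕36=36, 00⊕36=36, 00⊕36=36.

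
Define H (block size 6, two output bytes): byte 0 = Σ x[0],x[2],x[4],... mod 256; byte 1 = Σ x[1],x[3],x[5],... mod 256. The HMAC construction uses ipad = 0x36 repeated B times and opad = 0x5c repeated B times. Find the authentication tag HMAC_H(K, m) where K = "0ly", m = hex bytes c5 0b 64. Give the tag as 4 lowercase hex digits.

a1b9

Key "0ly" = 30 6c 79 is 3 bytes ≤ B = 6; zero-pad to 6 bytes: K' = 30 6c 79 00 00 00.
K' ⊕ ipad = 06 5a 4f 36 36 36.  K' ⊕ opad = 6c 30 25 5c 5c 5c.
Inner input = (K'⊕ipad) ∥ m = 06 5a 4f 36 36 36 ∥ c5 0b 64.
Inner hash: even-index sum = 436 mod 256 = 180; odd-index sum = 209 mod 256 = 209 → b4 d1.
Outer input = (K'⊕opad) ∥ inner = 6c 30 25 5c 5c 5c ∥ b4 d1.
Outer hash (tag): even-index sum = 417 mod 256 = 161; odd-index sum = 441 mod 256 = 185 → a1 b9.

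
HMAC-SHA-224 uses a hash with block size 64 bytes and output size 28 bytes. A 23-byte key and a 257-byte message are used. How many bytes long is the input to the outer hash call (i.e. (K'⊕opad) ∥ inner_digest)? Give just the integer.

92

Key is 23 ≤ 64 bytes, zero-padded: |K'| = 64.
Outer input = (K'⊕opad) ∥ H(inner) → 64 + 28 = 92 bytes.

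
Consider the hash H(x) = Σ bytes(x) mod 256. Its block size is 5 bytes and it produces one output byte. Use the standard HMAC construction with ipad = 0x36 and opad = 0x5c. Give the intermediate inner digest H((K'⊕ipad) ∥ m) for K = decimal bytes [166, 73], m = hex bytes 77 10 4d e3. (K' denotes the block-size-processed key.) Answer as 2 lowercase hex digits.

68

Key decimal bytes [166, 73] = a6 49 is 2 bytes ≤ B = 5; zero-pad to 5 bytes: K' = a6 49 00 00 00.
K' ⊕ ipad = 90 7f 36 36 36.
Inner input = 90 7f 36 36 36 ∥ 77 10 4d e3.
Inner hash: sum = 144+127+54+54+54+119+16+77+227 = 872; mod 256 = 104 → 68.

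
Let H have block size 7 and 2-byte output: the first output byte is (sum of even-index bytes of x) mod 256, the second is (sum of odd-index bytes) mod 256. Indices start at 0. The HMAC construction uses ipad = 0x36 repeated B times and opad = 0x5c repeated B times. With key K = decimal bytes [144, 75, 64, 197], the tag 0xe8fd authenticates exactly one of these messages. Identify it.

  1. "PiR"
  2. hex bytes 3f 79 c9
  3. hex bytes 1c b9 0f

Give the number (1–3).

1

Key decimal bytes [144, 75, 64, 197] = 90 4b 40 c5 is 4 bytes ≤ B = 7; zero-pad to 7 bytes: K' = 90 4b 40 c5 00 00 00.
K' ⊕ ipad = a6 7d 76 f3 36 36 36; K' ⊕ opad = cc 17 1c 99 5c 5c 5c.
m1: inner = H(a6 7d 76 f3 36 36 36 50 69 52) = f1 48; tag = H(cc 17 1c 99 5c 5c 5c f1 48) = e8fd ← matches
m2: inner = H(a6 7d 76 f3 36 36 36 3f 79 c9) = 01 ae; tag = H(cc 17 1c 99 5c 5c 5c 01 ae) = 4e0d
m3: inner = H(a6 7d 76 f3 36 36 36 1c b9 0f) = 41 d1; tag = H(cc 17 1c 99 5c 5c 5c 41 d1) = 714d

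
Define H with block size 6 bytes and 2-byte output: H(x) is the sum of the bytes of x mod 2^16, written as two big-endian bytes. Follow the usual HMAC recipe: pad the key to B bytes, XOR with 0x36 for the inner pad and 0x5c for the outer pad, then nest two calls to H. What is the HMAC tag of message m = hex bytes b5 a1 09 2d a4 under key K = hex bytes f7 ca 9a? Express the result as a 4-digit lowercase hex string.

Key hex bytes f7 ca 9a is 3 bytes ≤ B = 6; zero-pad to 6 bytes: K' = f7 ca 9a 00 00 00.
K' ⊕ ipad = c1 fc ac 36 36 36.  K' ⊕ opad = ab 96 c6 5c 5c 5c.
Inner input = (K'⊕ipad) ∥ m = c1 fc ac 36 36 36 ∥ b5 a1 09 2d a4.
Inner hash: sum = 193+252+172+54+54+54+181+161+9+45+164 = 1339 → 05 3b.
Outer input = (K'⊕opad) ∥ inner = ab 96 c6 5c 5c 5c ∥ 05 3b.
Outer hash (tag): sum = 171+150+198+92+92+92+5+59 = 859 → 03 5b.

035b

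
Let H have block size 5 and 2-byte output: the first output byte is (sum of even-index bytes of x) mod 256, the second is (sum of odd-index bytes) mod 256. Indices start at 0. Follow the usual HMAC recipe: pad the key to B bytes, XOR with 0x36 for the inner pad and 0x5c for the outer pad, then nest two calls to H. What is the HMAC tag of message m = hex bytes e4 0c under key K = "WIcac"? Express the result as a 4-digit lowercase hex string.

4369

Key "WIcac" = 57 49 63 61 63 is exactly B = 5 bytes: K' = 57 49 63 61 63.
K' ⊕ ipad = 61 7f 55 57 55.  K' ⊕ opad = 0b 15 3f 3d 3f.
Inner input = (K'⊕ipad) ∥ m = 61 7f 55 57 55 ∥ e4 0c.
Inner hash: even-index sum = 279 mod 256 = 23; odd-index sum = 442 mod 256 = 186 → 17 ba.
Outer input = (K'⊕opad) ∥ inner = 0b 15 3f 3d 3f ∥ 17 ba.
Outer hash (tag): even-index sum = 323 mod 256 = 67; odd-index sum = 105 mod 256 = 105 → 43 69.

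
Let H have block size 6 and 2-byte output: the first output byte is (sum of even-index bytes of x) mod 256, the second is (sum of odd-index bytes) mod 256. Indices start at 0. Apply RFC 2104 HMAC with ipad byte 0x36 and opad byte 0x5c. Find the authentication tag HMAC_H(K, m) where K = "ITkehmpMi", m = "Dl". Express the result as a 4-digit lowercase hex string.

d404

Key "ITkehmpMi" = 49 54 6b 65 68 6d 70 4d 69 is 9 bytes > B = 6, so hash it first: H(key) = f5 73, then zero-pad to 6 bytes: K' = f5 73 00 00 00 00.
K' ⊕ ipad = c3 45 36 36 36 36.  K' ⊕ opad = a9 2f 5c 5c 5c 5c.
Inner input = (K'⊕ipad) ∥ m = c3 45 36 36 36 36 ∥ 44 6c.
Inner hash: even-index sum = 371 mod 256 = 115; odd-index sum = 285 mod 256 = 29 → 73 1d.
Outer input = (K'⊕opad) ∥ inner = a9 2f 5c 5c 5c 5c ∥ 73 1d.
Outer hash (tag): even-index sum = 468 mod 256 = 212; odd-index sum = 260 mod 256 = 4 → d4 04.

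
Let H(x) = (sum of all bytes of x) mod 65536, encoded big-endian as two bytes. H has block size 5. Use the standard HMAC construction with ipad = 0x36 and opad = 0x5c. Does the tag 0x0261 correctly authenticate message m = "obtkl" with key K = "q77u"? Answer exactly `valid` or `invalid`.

Key "q77u" = 71 37 37 75 is 4 bytes ≤ B = 5; zero-pad to 5 bytes: K' = 71 37 37 75 00.
K' ⊕ ipad = 47 01 01 43 36; K' ⊕ opad = 2d 6b 6b 29 5c.
Inner hash: sum = 71+1+1+67+54+111+98+116+107+108 = 734 → 02 de.
Outer hash (recomputed tag): sum = 45+107+107+41+92+2+222 = 616 → 02 68.
Recomputed tag = 0268; claimed = 0261 → mismatch.

invalid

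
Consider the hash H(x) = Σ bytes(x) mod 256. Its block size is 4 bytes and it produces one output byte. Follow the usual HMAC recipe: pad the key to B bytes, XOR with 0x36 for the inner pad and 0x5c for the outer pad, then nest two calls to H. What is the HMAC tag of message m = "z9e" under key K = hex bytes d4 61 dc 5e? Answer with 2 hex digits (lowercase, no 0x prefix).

ea

Key hex bytes d4 61 dc 5e is exactly B = 4 bytes: K' = d4 61 dc 5e.
K' ⊕ ipad = e2 57 ea 68.  K' ⊕ opad = 88 3d 80 02.
Inner input = (K'⊕ipad) ∥ m = e2 57 ea 68 ∥ 7a 39 65.
Inner hash: sum = 226+87+234+104+122+57+101 = 931; mod 256 = 163 → a3.
Outer input = (K'⊕opad) ∥ inner = 88 3d 80 02 ∥ a3.
Outer hash (tag): sum = 136+61+128+2+163 = 490; mod 256 = 234 → ea.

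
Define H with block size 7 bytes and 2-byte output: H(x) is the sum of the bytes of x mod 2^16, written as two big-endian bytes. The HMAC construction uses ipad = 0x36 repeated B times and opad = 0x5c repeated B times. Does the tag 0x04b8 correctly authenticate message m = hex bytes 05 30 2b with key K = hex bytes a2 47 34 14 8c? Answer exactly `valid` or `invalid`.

invalid

Key hex bytes a2 47 34 14 8c is 5 bytes ≤ B = 7; zero-pad to 7 bytes: K' = a2 47 34 14 8c 00 00.
K' ⊕ ipad = 94 71 02 22 ba 36 36; K' ⊕ opad = fe 1b 68 48 d0 5c 5c.
Inner hash: sum = 148+113+2+34+186+54+54+5+48+43 = 687 → 02 af.
Outer hash (recomputed tag): sum = 254+27+104+72+208+92+92+2+175 = 1026 → 04 02.
Recomputed tag = 0402; claimed = 04b8 → mismatch.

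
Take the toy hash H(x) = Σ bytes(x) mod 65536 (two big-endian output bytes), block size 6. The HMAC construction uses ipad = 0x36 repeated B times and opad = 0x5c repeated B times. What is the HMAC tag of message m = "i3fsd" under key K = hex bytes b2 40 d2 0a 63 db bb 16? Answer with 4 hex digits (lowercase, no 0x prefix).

Key hex bytes b2 40 d2 0a 63 db bb 16 is 8 bytes > B = 6, so hash it first: H(key) = 03 dd, then zero-pad to 6 bytes: K' = 03 dd 00 00 00 00.
K' ⊕ ipad = 35 eb 36 36 36 36.  K' ⊕ opad = 5f 81 5c 5c 5c 5c.
Inner input = (K'⊕ipad) ∥ m = 35 eb 36 36 36 36 ∥ 69 33 66 73 64.
Inner hash: sum = 53+235+54+54+54+54+105+51+102+115+100 = 977 → 03 d1.
Outer input = (K'⊕opad) ∥ inner = 5f 81 5c 5c 5c 5c ∥ 03 d1.
Outer hash (tag): sum = 95+129+92+92+92+92+3+209 = 804 → 03 24.

0324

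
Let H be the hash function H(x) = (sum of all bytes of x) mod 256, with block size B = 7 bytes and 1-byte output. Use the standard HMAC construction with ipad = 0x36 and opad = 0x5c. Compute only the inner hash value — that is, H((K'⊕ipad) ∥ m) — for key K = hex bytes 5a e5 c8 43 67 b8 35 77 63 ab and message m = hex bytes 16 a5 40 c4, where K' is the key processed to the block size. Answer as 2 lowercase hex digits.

Key hex bytes 5a e5 c8 43 67 b8 35 77 63 ab is 10 bytes > B = 7, so hash it first: H(key) = 23, then zero-pad to 7 bytes: K' = 23 00 00 00 00 00 00.
K' ⊕ ipad = 15 36 36 36 36 36 36.
Inner input = 15 36 36 36 36 36 36 ∥ 16 a5 40 c4.
Inner hash: sum = 21+54+54+54+54+54+54+22+165+64+196 = 792; mod 256 = 24 → 18.

18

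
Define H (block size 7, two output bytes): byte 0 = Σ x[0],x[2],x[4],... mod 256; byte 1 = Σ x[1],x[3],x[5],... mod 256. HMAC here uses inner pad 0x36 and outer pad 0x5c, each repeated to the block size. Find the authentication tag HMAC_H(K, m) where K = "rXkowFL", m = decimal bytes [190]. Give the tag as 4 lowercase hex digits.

95ad

Key "rXkowFL" = 72 58 6b 6f 77 46 4c is exactly B = 7 bytes: K' = 72 58 6b 6f 77 46 4c.
K' ⊕ ipad = 44 6e 5d 59 41 70 7a.  K' ⊕ opad = 2e 04 37 33 2b 1a 10.
Inner input = (K'⊕ipad) ∥ m = 44 6e 5d 59 41 70 7a ∥ be.
Inner hash: even-index sum = 348 mod 256 = 92; odd-index sum = 501 mod 256 = 245 → 5c f5.
Outer input = (K'⊕opad) ∥ inner = 2e 04 37 33 2b 1a 10 ∥ 5c f5.
Outer hash (tag): even-index sum = 405 mod 256 = 149; odd-index sum = 173 mod 256 = 173 → 95 ad.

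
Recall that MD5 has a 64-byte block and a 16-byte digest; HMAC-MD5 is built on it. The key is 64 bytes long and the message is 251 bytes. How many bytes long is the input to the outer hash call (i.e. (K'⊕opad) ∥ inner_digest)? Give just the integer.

Key is 64 ≤ 64 bytes, zero-padded: |K'| = 64.
Outer input = (K'⊕opad) ∥ H(inner) → 64 + 16 = 80 bytes.

80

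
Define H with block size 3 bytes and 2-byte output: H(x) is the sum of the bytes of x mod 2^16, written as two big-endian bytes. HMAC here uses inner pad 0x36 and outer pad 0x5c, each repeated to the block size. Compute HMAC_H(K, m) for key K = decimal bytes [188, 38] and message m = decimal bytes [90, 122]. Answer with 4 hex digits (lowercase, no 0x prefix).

025b

Key decimal bytes [188, 38] = bc 26 is 2 bytes ≤ B = 3; zero-pad to 3 bytes: K' = bc 26 00.
K' ⊕ ipad = 8a 10 36.  K' ⊕ opad = e0 7a 5c.
Inner input = (K'⊕ipad) ∥ m = 8a 10 36 ∥ 5a 7a.
Inner hash: sum = 138+16+54+90+122 = 420 → 01 a4.
Outer input = (K'⊕opad) ∥ inner = e0 7a 5c ∥ 01 a4.
Outer hash (tag): sum = 224+122+92+1+164 = 603 → 02 5b.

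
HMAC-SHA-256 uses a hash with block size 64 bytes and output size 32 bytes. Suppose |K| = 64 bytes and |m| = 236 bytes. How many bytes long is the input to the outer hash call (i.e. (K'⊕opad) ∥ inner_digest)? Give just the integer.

Key is 64 ≤ 64 bytes, zero-padded: |K'| = 64.
Outer input = (K'⊕opad) ∥ H(inner) → 64 + 32 = 96 bytes.

96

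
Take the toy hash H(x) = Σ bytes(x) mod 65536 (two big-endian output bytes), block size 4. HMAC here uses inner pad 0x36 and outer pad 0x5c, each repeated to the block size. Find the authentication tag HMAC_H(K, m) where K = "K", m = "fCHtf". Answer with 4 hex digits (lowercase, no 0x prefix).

0217

Key "K" = 4b is 1 byte ≤ B = 4; zero-pad to 4 bytes: K' = 4b 00 00 00.
K' ⊕ ipad = 7d 36 36 36.  K' ⊕ opad = 17 5c 5c 5c.
Inner input = (K'⊕ipad) ∥ m = 7d 36 36 36 ∥ 66 43 48 74 66.
Inner hash: sum = 125+54+54+54+102+67+72+116+102 = 746 → 02 ea.
Outer input = (K'⊕opad) ∥ inner = 17 5c 5c 5c ∥ 02 ea.
Outer hash (tag): sum = 23+92+92+92+2+234 = 535 → 02 17.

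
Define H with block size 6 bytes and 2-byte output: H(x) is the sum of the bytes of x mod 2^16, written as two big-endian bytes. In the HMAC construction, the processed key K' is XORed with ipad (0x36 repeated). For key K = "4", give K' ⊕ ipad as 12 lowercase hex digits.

Key "4" = 34 is 1 byte ≤ B = 6; zero-pad to 6 bytes: K' = 34 00 00 00 00 00.
XOR each byte with 0x36: 34⊕36=02, 00⊕36=36, 00⊕36=36, 00⊕36=36, 00⊕36=36, 00⊕36=36.

023636363636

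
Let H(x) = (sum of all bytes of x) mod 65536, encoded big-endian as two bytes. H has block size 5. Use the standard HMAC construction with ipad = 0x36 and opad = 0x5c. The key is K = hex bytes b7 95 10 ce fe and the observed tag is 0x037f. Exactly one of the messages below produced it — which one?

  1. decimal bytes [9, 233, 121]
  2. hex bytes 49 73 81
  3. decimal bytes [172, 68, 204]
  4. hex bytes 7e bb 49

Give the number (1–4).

Key hex bytes b7 95 10 ce fe is exactly B = 5 bytes: K' = b7 95 10 ce fe.
K' ⊕ ipad = 81 a3 26 f8 c8; K' ⊕ opad = eb c9 4c 92 a2.
m1: inner = H(81 a3 26 f8 c8 09 e9 79) = 04 75; tag = H(eb c9 4c 92 a2 04 75) = 03ad
m2: inner = H(81 a3 26 f8 c8 49 73 81) = 04 47; tag = H(eb c9 4c 92 a2 04 47) = 037f ← matches
m3: inner = H(81 a3 26 f8 c8 ac 44 cc) = 04 c6; tag = H(eb c9 4c 92 a2 04 c6) = 03fe
m4: inner = H(81 a3 26 f8 c8 7e bb 49) = 04 8c; tag = H(eb c9 4c 92 a2 04 8c) = 03c4

2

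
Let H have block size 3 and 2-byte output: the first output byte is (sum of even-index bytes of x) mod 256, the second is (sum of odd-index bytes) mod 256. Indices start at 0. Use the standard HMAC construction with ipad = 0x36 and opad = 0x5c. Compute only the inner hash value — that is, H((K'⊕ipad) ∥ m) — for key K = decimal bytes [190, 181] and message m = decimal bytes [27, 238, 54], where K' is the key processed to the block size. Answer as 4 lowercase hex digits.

acd4

Key decimal bytes [190, 181] = be b5 is 2 bytes ≤ B = 3; zero-pad to 3 bytes: K' = be b5 00.
K' ⊕ ipad = 88 83 36.
Inner input = 88 83 36 ∥ 1b ee 36.
Inner hash: even-index sum = 428 mod 256 = 172; odd-index sum = 212 mod 256 = 212 → ac d4.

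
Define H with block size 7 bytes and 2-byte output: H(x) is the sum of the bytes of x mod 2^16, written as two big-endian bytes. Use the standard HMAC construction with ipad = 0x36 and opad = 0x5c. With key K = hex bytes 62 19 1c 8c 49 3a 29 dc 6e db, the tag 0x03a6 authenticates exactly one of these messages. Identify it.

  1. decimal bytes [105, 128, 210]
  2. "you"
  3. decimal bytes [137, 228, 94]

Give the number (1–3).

3

Key hex bytes 62 19 1c 8c 49 3a 29 dc 6e db is 10 bytes > B = 7, so hash it first: H(key) = 03 f4, then zero-pad to 7 bytes: K' = 03 f4 00 00 00 00 00.
K' ⊕ ipad = 35 c2 36 36 36 36 36; K' ⊕ opad = 5f a8 5c 5c 5c 5c 5c.
m1: inner = H(35 c2 36 36 36 36 36 69 80 d2) = 03 c0; tag = H(5f a8 5c 5c 5c 5c 5c 03 c0) = 0396
m2: inner = H(35 c2 36 36 36 36 36 79 6f 75) = 03 62; tag = H(5f a8 5c 5c 5c 5c 5c 03 62) = 0338
m3: inner = H(35 c2 36 36 36 36 36 89 e4 5e) = 03 d0; tag = H(5f a8 5c 5c 5c 5c 5c 03 d0) = 03a6 ← matches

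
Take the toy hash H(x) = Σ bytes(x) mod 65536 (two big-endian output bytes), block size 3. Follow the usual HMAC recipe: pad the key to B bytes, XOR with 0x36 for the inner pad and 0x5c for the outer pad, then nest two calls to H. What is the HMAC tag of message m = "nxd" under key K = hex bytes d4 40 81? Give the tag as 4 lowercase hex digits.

01dd

Key hex bytes d4 40 81 is exactly B = 3 bytes: K' = d4 40 81.
K' ⊕ ipad = e2 76 b7.  K' ⊕ opad = 88 1c dd.
Inner input = (K'⊕ipad) ∥ m = e2 76 b7 ∥ 6e 78 64.
Inner hash: sum = 226+118+183+110+120+100 = 857 → 03 59.
Outer input = (K'⊕opad) ∥ inner = 88 1c dd ∥ 03 59.
Outer hash (tag): sum = 136+28+221+3+89 = 477 → 01 dd.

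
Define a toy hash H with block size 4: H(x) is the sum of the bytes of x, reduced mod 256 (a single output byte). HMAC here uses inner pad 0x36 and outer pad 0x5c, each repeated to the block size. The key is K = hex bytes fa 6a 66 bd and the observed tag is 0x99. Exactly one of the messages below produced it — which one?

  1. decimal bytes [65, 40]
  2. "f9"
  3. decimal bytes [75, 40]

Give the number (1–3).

2

Key hex bytes fa 6a 66 bd is exactly B = 4 bytes: K' = fa 6a 66 bd.
K' ⊕ ipad = cc 5c 50 8b; K' ⊕ opad = a6 36 3a e1.
m1: inner = H(cc 5c 50 8b 41 28) = 6c; tag = H(a6 36 3a e1 6c) = 63
m2: inner = H(cc 5c 50 8b 66 39) = a2; tag = H(a6 36 3a e1 a2) = 99 ← matches
m3: inner = H(cc 5c 50 8b 4b 28) = 76; tag = H(a6 36 3a e1 76) = 6d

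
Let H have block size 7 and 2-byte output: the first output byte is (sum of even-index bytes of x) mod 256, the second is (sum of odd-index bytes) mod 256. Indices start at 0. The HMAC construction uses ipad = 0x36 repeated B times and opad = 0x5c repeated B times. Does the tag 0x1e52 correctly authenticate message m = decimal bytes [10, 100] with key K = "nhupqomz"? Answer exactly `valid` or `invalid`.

valid

Key "nhupqomz" = 6e 68 75 70 71 6f 6d 7a is 8 bytes > B = 7, so hash it first: H(key) = c1 c1, then zero-pad to 7 bytes: K' = c1 c1 00 00 00 00 00.
K' ⊕ ipad = f7 f7 36 36 36 36 36; K' ⊕ opad = 9d 9d 5c 5c 5c 5c 5c.
Inner hash: even-index sum = 509 mod 256 = 253; odd-index sum = 365 mod 256 = 109 → fd 6d.
Outer hash (recomputed tag): even-index sum = 542 mod 256 = 30; odd-index sum = 594 mod 256 = 82 → 1e 52.
Recomputed tag = 1e52; claimed = 1e52 → match.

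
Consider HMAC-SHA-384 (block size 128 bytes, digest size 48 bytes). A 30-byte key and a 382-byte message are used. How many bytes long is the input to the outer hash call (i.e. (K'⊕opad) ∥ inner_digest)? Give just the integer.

Key is 30 ≤ 128 bytes, zero-padded: |K'| = 128.
Outer input = (K'⊕opad) ∥ H(inner) → 128 + 48 = 176 bytes.

176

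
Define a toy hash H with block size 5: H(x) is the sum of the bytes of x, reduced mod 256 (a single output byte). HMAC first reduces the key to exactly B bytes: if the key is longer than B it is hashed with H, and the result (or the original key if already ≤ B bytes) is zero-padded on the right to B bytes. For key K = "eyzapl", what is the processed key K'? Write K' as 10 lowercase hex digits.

9500000000

|K| = 6 > B = 5, so first hash the key.
H(K): sum = 101+121+122+97+112+108 = 661; mod 256 = 149 → 95.
Zero-pad H(K) = 95 to 5 bytes: K' = 95 00 00 00 00.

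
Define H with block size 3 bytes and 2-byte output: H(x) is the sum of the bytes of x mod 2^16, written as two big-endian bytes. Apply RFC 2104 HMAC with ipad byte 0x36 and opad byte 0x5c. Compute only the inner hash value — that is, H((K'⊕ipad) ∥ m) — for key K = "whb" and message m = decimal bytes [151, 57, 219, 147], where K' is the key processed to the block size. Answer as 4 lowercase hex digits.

Key "whb" = 77 68 62 is exactly B = 3 bytes: K' = 77 68 62.
K' ⊕ ipad = 41 5e 54.
Inner input = 41 5e 54 ∥ 97 39 db 93.
Inner hash: sum = 65+94+84+151+57+219+147 = 817 → 03 31.

0331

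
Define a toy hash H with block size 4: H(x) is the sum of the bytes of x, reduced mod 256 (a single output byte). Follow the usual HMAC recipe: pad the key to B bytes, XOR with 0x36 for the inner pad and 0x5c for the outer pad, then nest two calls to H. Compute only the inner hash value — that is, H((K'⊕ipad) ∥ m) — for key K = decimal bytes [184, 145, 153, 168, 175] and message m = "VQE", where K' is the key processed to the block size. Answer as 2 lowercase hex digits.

9d

Key decimal bytes [184, 145, 153, 168, 175] = b8 91 99 a8 af is 5 bytes > B = 4, so hash it first: H(key) = 39, then zero-pad to 4 bytes: K' = 39 00 00 00.
K' ⊕ ipad = 0f 36 36 36.
Inner input = 0f 36 36 36 ∥ 56 51 45.
Inner hash: sum = 15+54+54+54+86+81+69 = 413; mod 256 = 157 → 9d.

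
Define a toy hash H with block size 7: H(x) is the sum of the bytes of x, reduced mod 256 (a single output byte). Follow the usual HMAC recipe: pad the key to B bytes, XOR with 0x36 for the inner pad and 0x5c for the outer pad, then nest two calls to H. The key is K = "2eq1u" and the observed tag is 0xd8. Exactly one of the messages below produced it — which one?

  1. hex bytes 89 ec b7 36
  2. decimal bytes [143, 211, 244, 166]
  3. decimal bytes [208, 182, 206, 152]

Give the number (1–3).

Key "2eq1u" = 32 65 71 31 75 is 5 bytes ≤ B = 7; zero-pad to 7 bytes: K' = 32 65 71 31 75 00 00.
K' ⊕ ipad = 04 53 47 07 43 36 36; K' ⊕ opad = 6e 39 2d 6d 29 5c 5c.
m1: inner = H(04 53 47 07 43 36 36 89 ec b7 36) = b6; tag = H(6e 39 2d 6d 29 5c 5c b6) = d8 ← matches
m2: inner = H(04 53 47 07 43 36 36 8f d3 f4 a6) = 50; tag = H(6e 39 2d 6d 29 5c 5c 50) = 72
m3: inner = H(04 53 47 07 43 36 36 d0 b6 ce 98) = 40; tag = H(6e 39 2d 6d 29 5c 5c 40) = 62

1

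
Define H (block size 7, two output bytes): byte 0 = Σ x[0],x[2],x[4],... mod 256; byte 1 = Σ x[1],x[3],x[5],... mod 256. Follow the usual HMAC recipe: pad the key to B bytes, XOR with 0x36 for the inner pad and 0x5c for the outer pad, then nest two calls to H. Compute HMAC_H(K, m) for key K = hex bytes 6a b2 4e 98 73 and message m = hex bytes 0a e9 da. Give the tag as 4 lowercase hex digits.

Key hex bytes 6a b2 4e 98 73 is 5 bytes ≤ B = 7; zero-pad to 7 bytes: K' = 6a b2 4e 98 73 00 00.
K' ⊕ ipad = 5c 84 78 ae 45 36 36.  K' ⊕ opad = 36 ee 12 c4 2f 5c 5c.
Inner input = (K'⊕ipad) ∥ m = 5c 84 78 ae 45 36 36 ∥ 0a e9 da.
Inner hash: even-index sum = 568 mod 256 = 56; odd-index sum = 588 mod 256 = 76 → 38 4c.
Outer input = (K'⊕opad) ∥ inner = 36 ee 12 c4 2f 5c 5c ∥ 38 4c.
Outer hash (tag): even-index sum = 287 mod 256 = 31; odd-index sum = 582 mod 256 = 70 → 1f 46.

1f46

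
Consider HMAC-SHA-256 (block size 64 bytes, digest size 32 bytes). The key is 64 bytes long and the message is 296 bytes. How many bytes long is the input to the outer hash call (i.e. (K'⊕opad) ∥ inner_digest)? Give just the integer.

96

Key is 64 ≤ 64 bytes, zero-padded: |K'| = 64.
Outer input = (K'⊕opad) ∥ H(inner) → 64 + 32 = 96 bytes.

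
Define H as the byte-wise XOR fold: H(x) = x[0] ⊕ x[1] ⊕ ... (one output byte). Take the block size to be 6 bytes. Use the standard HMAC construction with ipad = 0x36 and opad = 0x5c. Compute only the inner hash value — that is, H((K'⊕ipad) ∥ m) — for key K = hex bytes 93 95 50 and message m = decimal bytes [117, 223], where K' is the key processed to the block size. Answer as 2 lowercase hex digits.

Key hex bytes 93 95 50 is 3 bytes ≤ B = 6; zero-pad to 6 bytes: K' = 93 95 50 00 00 00.
K' ⊕ ipad = a5 a3 66 36 36 36.
Inner input = a5 a3 66 36 36 36 ∥ 75 df.
Inner hash: XOR a5⊕a3⊕66⊕36⊕36⊕36⊕75⊕df = fc.

fc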